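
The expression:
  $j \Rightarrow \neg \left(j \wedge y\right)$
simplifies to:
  $\neg j \vee \neg y$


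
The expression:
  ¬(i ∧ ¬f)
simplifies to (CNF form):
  f ∨ ¬i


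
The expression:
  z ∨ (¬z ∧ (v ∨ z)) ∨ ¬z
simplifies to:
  True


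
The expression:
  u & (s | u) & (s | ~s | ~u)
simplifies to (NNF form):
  u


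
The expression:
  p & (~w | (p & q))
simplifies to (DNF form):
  (p & q) | (p & ~w)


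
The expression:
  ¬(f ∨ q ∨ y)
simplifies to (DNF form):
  ¬f ∧ ¬q ∧ ¬y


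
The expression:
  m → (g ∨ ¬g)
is always true.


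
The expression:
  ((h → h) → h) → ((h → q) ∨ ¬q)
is always true.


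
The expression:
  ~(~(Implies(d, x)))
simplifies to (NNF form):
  x | ~d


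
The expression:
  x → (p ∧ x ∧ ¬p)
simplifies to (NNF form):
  ¬x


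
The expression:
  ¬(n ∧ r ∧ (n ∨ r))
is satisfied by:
  {n: False, r: False}
  {r: True, n: False}
  {n: True, r: False}


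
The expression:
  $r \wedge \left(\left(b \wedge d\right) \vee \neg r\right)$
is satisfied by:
  {r: True, b: True, d: True}


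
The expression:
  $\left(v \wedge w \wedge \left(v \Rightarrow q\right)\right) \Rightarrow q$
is always true.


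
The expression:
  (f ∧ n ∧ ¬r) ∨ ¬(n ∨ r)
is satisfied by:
  {f: True, r: False, n: False}
  {r: False, n: False, f: False}
  {n: True, f: True, r: False}


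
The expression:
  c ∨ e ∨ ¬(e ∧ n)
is always true.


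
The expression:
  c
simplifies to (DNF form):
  c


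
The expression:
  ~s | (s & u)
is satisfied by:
  {u: True, s: False}
  {s: False, u: False}
  {s: True, u: True}


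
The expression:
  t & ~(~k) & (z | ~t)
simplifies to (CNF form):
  k & t & z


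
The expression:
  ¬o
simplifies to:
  ¬o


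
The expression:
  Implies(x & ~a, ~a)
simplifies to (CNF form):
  True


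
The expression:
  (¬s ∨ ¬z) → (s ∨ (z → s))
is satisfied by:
  {s: True, z: False}
  {z: False, s: False}
  {z: True, s: True}


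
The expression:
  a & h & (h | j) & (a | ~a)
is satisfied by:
  {a: True, h: True}


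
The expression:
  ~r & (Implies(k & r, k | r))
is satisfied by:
  {r: False}


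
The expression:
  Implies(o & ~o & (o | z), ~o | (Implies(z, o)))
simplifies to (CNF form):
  True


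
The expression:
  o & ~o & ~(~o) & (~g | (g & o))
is never true.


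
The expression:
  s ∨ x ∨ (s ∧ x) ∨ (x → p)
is always true.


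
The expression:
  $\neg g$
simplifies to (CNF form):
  $\neg g$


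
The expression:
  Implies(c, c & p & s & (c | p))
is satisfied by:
  {s: True, p: True, c: False}
  {s: True, p: False, c: False}
  {p: True, s: False, c: False}
  {s: False, p: False, c: False}
  {s: True, c: True, p: True}


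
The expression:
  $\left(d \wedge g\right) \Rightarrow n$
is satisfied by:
  {n: True, g: False, d: False}
  {g: False, d: False, n: False}
  {n: True, d: True, g: False}
  {d: True, g: False, n: False}
  {n: True, g: True, d: False}
  {g: True, n: False, d: False}
  {n: True, d: True, g: True}


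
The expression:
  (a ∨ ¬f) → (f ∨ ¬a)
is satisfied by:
  {f: True, a: False}
  {a: False, f: False}
  {a: True, f: True}


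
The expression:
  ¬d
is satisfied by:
  {d: False}


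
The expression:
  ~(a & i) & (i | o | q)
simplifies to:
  (i & ~a) | (o & ~i) | (q & ~i)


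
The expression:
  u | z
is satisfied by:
  {z: True, u: True}
  {z: True, u: False}
  {u: True, z: False}


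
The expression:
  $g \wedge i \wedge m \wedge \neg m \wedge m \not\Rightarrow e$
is never true.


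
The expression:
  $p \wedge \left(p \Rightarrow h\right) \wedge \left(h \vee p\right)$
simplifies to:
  $h \wedge p$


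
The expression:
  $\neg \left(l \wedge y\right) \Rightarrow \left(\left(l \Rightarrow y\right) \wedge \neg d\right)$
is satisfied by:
  {y: True, d: False, l: False}
  {d: False, l: False, y: False}
  {l: True, y: True, d: False}
  {l: True, d: True, y: True}


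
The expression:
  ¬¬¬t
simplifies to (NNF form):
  ¬t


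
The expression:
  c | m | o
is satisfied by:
  {c: True, o: True, m: True}
  {c: True, o: True, m: False}
  {c: True, m: True, o: False}
  {c: True, m: False, o: False}
  {o: True, m: True, c: False}
  {o: True, m: False, c: False}
  {m: True, o: False, c: False}


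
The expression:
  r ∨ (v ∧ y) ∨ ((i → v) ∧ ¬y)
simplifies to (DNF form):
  r ∨ v ∨ (¬i ∧ ¬y)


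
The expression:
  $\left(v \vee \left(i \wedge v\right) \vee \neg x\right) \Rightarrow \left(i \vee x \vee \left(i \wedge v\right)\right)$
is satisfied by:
  {i: True, x: True}
  {i: True, x: False}
  {x: True, i: False}


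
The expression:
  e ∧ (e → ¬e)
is never true.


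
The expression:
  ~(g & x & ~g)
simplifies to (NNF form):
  True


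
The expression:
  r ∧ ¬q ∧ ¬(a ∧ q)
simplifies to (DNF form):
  r ∧ ¬q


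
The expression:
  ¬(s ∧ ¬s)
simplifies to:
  True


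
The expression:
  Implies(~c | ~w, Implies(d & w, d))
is always true.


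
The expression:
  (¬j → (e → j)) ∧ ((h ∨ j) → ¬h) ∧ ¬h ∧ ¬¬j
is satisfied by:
  {j: True, h: False}


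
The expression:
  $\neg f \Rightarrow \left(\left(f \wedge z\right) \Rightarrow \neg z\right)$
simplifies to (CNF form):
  $\text{True}$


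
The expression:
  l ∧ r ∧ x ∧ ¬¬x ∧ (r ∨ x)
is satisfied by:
  {r: True, x: True, l: True}


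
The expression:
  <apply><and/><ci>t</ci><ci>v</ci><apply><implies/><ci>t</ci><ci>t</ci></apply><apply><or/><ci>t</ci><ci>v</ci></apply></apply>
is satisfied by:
  {t: True, v: True}


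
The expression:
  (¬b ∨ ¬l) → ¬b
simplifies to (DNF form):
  l ∨ ¬b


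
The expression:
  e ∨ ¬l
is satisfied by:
  {e: True, l: False}
  {l: False, e: False}
  {l: True, e: True}


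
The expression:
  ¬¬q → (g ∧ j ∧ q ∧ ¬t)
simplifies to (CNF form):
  (g ∨ ¬q) ∧ (j ∨ ¬q) ∧ (¬q ∨ ¬t)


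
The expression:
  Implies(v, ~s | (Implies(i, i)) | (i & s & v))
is always true.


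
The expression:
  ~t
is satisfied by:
  {t: False}


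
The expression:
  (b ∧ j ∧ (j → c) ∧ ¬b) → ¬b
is always true.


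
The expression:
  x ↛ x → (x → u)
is always true.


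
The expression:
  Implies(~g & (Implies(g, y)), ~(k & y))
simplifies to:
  g | ~k | ~y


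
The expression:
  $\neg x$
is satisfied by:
  {x: False}


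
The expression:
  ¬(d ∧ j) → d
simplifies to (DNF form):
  d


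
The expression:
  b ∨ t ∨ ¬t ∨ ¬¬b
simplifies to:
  True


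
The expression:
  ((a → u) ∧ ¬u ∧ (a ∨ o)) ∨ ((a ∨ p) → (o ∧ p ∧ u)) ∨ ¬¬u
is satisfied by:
  {u: True, o: True, p: False, a: False}
  {u: True, o: False, p: False, a: False}
  {u: True, p: True, o: True, a: False}
  {u: True, p: True, o: False, a: False}
  {a: True, u: True, o: True, p: False}
  {a: True, u: True, o: False, p: False}
  {a: True, u: True, p: True, o: True}
  {a: True, u: True, p: True, o: False}
  {o: True, u: False, p: False, a: False}
  {u: False, o: False, p: False, a: False}
  {p: True, o: True, u: False, a: False}


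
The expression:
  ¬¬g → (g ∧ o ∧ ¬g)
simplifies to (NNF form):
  ¬g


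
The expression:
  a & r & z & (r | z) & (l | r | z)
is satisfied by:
  {r: True, z: True, a: True}


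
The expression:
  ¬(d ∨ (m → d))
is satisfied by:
  {m: True, d: False}


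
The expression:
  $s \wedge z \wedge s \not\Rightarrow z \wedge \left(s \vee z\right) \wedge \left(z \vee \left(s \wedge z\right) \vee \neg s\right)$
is never true.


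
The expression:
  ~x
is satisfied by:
  {x: False}


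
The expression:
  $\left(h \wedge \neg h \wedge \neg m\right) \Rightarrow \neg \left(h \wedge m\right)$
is always true.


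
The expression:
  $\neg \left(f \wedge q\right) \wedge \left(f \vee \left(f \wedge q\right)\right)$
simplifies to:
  $f \wedge \neg q$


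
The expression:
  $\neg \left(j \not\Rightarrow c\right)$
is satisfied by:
  {c: True, j: False}
  {j: False, c: False}
  {j: True, c: True}


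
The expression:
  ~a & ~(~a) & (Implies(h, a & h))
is never true.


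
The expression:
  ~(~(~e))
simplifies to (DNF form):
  ~e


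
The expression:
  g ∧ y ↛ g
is never true.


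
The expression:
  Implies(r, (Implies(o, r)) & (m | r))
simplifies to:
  True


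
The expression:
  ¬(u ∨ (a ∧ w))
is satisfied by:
  {u: False, w: False, a: False}
  {a: True, u: False, w: False}
  {w: True, u: False, a: False}


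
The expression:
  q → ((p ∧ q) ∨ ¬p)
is always true.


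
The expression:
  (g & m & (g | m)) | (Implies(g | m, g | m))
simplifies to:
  True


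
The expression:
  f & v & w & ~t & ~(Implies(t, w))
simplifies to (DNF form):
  False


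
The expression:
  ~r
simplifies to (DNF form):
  ~r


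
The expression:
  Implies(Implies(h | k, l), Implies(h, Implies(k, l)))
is always true.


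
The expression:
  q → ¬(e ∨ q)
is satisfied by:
  {q: False}


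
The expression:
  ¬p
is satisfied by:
  {p: False}


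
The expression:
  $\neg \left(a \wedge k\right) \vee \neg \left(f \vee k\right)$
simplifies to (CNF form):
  $\neg a \vee \neg k$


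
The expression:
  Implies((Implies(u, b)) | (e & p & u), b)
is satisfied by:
  {b: True, u: True, e: False, p: False}
  {b: True, u: True, p: True, e: False}
  {b: True, u: True, e: True, p: False}
  {b: True, u: True, p: True, e: True}
  {b: True, e: False, p: False, u: False}
  {b: True, p: True, e: False, u: False}
  {b: True, e: True, p: False, u: False}
  {b: True, p: True, e: True, u: False}
  {u: True, e: False, p: False, b: False}
  {p: True, u: True, e: False, b: False}
  {u: True, e: True, p: False, b: False}


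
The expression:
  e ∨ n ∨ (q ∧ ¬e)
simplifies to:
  e ∨ n ∨ q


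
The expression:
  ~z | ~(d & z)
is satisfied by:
  {z: False, d: False}
  {d: True, z: False}
  {z: True, d: False}


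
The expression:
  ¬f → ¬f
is always true.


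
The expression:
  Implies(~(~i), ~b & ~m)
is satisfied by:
  {b: False, i: False, m: False}
  {m: True, b: False, i: False}
  {b: True, m: False, i: False}
  {m: True, b: True, i: False}
  {i: True, m: False, b: False}


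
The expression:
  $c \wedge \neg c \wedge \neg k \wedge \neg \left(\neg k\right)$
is never true.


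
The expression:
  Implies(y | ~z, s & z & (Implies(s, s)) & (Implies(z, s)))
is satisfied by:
  {z: True, s: True, y: False}
  {z: True, s: False, y: False}
  {z: True, y: True, s: True}


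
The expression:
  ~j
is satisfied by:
  {j: False}


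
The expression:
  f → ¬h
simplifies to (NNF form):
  ¬f ∨ ¬h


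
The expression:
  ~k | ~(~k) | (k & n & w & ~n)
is always true.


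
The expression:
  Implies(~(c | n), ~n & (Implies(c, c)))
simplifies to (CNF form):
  True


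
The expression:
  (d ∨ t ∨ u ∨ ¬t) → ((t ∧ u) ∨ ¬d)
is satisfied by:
  {t: True, u: True, d: False}
  {t: True, u: False, d: False}
  {u: True, t: False, d: False}
  {t: False, u: False, d: False}
  {d: True, t: True, u: True}


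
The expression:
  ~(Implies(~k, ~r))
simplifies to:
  r & ~k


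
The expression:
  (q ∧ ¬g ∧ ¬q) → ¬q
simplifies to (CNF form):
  True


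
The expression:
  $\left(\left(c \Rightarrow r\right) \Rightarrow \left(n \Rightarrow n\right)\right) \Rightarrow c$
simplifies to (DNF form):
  $c$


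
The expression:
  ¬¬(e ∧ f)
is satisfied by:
  {e: True, f: True}


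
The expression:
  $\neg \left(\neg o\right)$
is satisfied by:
  {o: True}


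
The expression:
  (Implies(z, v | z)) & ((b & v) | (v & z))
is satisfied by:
  {b: True, z: True, v: True}
  {b: True, v: True, z: False}
  {z: True, v: True, b: False}


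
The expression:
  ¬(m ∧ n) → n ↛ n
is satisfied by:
  {m: True, n: True}


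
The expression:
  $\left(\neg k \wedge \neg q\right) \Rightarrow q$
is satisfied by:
  {k: True, q: True}
  {k: True, q: False}
  {q: True, k: False}


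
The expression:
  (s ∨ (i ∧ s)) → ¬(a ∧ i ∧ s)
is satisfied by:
  {s: False, a: False, i: False}
  {i: True, s: False, a: False}
  {a: True, s: False, i: False}
  {i: True, a: True, s: False}
  {s: True, i: False, a: False}
  {i: True, s: True, a: False}
  {a: True, s: True, i: False}


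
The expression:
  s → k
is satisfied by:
  {k: True, s: False}
  {s: False, k: False}
  {s: True, k: True}


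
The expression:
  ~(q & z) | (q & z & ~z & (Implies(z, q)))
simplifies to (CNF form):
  ~q | ~z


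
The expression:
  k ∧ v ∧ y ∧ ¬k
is never true.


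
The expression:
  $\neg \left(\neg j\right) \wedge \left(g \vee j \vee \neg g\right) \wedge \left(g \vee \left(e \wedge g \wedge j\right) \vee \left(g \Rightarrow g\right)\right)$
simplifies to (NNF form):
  $j$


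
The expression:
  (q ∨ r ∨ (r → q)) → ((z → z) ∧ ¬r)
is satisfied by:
  {r: False}


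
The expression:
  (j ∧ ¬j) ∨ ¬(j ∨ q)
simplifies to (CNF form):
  ¬j ∧ ¬q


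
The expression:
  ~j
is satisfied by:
  {j: False}


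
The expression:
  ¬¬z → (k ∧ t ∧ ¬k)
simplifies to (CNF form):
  ¬z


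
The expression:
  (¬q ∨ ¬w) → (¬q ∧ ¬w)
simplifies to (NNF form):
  (q ∧ w) ∨ (¬q ∧ ¬w)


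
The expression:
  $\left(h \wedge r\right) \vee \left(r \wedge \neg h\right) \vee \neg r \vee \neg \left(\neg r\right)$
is always true.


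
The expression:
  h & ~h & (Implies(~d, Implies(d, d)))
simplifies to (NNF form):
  False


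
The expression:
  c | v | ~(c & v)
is always true.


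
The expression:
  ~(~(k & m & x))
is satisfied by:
  {m: True, x: True, k: True}


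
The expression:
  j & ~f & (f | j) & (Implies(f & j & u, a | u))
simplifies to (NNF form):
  j & ~f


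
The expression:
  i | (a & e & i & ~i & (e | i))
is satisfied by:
  {i: True}


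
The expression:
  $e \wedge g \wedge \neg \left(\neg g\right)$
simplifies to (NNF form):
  $e \wedge g$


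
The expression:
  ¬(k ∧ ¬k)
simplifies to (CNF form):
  True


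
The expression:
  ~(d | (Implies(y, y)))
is never true.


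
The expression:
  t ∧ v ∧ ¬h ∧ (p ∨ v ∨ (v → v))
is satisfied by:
  {t: True, v: True, h: False}


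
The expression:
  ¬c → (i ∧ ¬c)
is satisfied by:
  {i: True, c: True}
  {i: True, c: False}
  {c: True, i: False}


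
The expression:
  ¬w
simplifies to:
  ¬w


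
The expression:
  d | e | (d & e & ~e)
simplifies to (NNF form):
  d | e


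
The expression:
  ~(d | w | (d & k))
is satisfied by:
  {d: False, w: False}


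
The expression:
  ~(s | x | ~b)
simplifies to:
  b & ~s & ~x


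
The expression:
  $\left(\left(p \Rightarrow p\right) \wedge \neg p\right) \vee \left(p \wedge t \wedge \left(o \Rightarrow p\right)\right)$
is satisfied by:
  {t: True, p: False}
  {p: False, t: False}
  {p: True, t: True}


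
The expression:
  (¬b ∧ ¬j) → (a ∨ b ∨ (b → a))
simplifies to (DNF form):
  True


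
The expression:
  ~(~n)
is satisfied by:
  {n: True}


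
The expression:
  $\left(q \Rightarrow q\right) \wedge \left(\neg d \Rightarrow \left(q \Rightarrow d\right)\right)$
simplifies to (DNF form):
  $d \vee \neg q$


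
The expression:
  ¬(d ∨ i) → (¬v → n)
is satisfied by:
  {i: True, n: True, d: True, v: True}
  {i: True, n: True, d: True, v: False}
  {i: True, n: True, v: True, d: False}
  {i: True, n: True, v: False, d: False}
  {i: True, d: True, v: True, n: False}
  {i: True, d: True, v: False, n: False}
  {i: True, d: False, v: True, n: False}
  {i: True, d: False, v: False, n: False}
  {n: True, d: True, v: True, i: False}
  {n: True, d: True, v: False, i: False}
  {n: True, v: True, d: False, i: False}
  {n: True, v: False, d: False, i: False}
  {d: True, v: True, n: False, i: False}
  {d: True, n: False, v: False, i: False}
  {v: True, n: False, d: False, i: False}


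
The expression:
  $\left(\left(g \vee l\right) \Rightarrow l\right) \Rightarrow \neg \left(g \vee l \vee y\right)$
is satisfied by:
  {g: True, l: False, y: False}
  {g: False, l: False, y: False}
  {y: True, g: True, l: False}


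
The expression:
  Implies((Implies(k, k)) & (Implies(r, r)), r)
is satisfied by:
  {r: True}


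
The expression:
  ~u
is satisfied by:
  {u: False}


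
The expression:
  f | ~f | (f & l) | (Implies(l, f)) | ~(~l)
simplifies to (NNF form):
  True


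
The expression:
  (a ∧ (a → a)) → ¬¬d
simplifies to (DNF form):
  d ∨ ¬a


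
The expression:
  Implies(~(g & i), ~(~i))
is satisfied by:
  {i: True}


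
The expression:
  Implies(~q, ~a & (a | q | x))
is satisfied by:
  {x: True, q: True, a: False}
  {q: True, a: False, x: False}
  {x: True, q: True, a: True}
  {q: True, a: True, x: False}
  {x: True, a: False, q: False}


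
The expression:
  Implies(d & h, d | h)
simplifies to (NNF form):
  True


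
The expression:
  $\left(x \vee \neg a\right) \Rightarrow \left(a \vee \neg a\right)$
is always true.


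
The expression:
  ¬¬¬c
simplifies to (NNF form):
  ¬c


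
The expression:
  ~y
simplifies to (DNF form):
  ~y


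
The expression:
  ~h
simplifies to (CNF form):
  ~h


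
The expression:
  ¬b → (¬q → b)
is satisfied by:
  {b: True, q: True}
  {b: True, q: False}
  {q: True, b: False}


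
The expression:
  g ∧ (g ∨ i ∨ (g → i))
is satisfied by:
  {g: True}


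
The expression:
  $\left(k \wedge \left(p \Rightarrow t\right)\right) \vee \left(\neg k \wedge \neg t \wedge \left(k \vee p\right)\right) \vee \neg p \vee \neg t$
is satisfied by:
  {k: True, p: False, t: False}
  {p: False, t: False, k: False}
  {k: True, t: True, p: False}
  {t: True, p: False, k: False}
  {k: True, p: True, t: False}
  {p: True, k: False, t: False}
  {k: True, t: True, p: True}


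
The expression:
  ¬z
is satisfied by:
  {z: False}


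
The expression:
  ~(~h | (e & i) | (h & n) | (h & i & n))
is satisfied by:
  {h: True, n: False, e: False, i: False}
  {h: True, i: True, n: False, e: False}
  {h: True, e: True, n: False, i: False}


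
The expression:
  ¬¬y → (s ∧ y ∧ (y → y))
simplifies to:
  s ∨ ¬y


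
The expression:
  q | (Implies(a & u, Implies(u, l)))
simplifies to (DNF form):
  l | q | ~a | ~u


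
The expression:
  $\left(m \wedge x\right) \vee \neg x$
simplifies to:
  $m \vee \neg x$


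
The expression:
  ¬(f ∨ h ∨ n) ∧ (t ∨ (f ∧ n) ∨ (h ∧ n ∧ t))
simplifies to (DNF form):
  t ∧ ¬f ∧ ¬h ∧ ¬n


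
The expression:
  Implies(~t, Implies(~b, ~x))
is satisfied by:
  {b: True, t: True, x: False}
  {b: True, t: False, x: False}
  {t: True, b: False, x: False}
  {b: False, t: False, x: False}
  {b: True, x: True, t: True}
  {b: True, x: True, t: False}
  {x: True, t: True, b: False}


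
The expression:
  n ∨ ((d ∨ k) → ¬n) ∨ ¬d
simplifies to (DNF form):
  True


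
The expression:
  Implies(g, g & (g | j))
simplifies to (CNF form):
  True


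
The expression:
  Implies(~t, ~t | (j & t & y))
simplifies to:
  True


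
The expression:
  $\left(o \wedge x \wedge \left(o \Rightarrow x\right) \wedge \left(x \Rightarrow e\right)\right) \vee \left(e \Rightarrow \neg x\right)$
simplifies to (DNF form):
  $o \vee \neg e \vee \neg x$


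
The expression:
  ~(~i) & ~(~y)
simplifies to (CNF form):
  i & y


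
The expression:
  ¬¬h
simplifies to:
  h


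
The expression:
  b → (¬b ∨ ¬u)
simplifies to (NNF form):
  ¬b ∨ ¬u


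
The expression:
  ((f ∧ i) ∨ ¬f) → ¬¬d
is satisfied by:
  {d: True, f: True, i: False}
  {d: True, f: False, i: False}
  {i: True, d: True, f: True}
  {i: True, d: True, f: False}
  {f: True, i: False, d: False}


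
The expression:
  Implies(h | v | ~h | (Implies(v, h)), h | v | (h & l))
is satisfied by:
  {v: True, h: True}
  {v: True, h: False}
  {h: True, v: False}


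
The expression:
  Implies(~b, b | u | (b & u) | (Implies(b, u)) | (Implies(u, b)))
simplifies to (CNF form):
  True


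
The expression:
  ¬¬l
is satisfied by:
  {l: True}


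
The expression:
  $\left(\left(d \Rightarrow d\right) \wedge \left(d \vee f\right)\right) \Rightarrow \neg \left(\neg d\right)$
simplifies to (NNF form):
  $d \vee \neg f$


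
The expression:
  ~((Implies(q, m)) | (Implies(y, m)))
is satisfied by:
  {y: True, q: True, m: False}


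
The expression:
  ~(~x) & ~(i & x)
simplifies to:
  x & ~i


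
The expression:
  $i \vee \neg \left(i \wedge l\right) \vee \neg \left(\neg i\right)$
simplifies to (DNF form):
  $\text{True}$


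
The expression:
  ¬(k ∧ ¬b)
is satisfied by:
  {b: True, k: False}
  {k: False, b: False}
  {k: True, b: True}


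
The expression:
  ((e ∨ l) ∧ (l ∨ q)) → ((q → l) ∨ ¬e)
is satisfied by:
  {l: True, e: False, q: False}
  {e: False, q: False, l: False}
  {q: True, l: True, e: False}
  {q: True, e: False, l: False}
  {l: True, e: True, q: False}
  {e: True, l: False, q: False}
  {q: True, e: True, l: True}


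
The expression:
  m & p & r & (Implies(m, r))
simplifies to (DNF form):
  m & p & r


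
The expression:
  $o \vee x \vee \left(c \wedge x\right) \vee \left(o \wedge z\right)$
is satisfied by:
  {x: True, o: True}
  {x: True, o: False}
  {o: True, x: False}


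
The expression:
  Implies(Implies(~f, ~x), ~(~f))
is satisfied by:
  {x: True, f: True}
  {x: True, f: False}
  {f: True, x: False}


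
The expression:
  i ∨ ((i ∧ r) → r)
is always true.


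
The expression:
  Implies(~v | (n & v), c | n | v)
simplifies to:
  c | n | v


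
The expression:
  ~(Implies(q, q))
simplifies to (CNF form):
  False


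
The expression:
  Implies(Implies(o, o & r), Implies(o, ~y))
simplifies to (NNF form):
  ~o | ~r | ~y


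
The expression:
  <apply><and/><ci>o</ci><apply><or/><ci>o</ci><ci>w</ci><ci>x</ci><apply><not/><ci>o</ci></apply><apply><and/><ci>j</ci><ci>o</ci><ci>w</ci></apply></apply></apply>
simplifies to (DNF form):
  <ci>o</ci>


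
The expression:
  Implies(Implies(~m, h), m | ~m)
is always true.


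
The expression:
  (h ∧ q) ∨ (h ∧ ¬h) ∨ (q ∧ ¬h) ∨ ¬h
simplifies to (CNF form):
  q ∨ ¬h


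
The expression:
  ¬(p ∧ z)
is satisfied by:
  {p: False, z: False}
  {z: True, p: False}
  {p: True, z: False}


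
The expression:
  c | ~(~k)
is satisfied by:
  {k: True, c: True}
  {k: True, c: False}
  {c: True, k: False}


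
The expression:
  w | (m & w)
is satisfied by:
  {w: True}


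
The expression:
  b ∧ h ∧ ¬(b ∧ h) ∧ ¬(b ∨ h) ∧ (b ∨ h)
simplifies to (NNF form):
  False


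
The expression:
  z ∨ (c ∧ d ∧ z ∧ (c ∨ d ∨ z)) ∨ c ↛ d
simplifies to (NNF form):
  z ∨ (c ∧ ¬d)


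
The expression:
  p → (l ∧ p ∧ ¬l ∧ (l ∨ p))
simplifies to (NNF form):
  ¬p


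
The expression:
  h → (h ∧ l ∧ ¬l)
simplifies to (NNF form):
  ¬h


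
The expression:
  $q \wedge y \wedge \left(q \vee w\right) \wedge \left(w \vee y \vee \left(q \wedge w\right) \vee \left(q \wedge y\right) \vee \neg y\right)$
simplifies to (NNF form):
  $q \wedge y$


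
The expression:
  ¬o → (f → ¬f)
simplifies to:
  o ∨ ¬f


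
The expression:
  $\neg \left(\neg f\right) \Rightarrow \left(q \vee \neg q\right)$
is always true.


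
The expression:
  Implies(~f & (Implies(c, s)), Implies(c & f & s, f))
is always true.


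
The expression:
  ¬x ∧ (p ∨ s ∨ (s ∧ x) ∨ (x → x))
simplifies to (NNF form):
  ¬x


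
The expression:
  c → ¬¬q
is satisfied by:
  {q: True, c: False}
  {c: False, q: False}
  {c: True, q: True}


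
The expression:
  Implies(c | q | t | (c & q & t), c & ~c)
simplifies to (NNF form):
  ~c & ~q & ~t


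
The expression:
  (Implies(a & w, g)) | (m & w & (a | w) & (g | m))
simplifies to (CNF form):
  g | m | ~a | ~w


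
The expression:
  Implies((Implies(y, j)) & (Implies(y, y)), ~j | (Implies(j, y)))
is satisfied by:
  {y: True, j: False}
  {j: False, y: False}
  {j: True, y: True}


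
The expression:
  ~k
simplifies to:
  ~k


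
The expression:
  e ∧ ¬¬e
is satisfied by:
  {e: True}


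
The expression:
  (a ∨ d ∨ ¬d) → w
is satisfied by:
  {w: True}


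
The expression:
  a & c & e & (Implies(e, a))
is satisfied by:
  {a: True, c: True, e: True}


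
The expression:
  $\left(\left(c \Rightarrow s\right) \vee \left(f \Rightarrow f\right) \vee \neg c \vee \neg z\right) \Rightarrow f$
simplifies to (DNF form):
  $f$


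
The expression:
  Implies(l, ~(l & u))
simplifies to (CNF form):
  ~l | ~u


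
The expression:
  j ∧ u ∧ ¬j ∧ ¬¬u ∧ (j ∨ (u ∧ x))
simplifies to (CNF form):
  False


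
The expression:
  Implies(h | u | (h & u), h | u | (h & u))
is always true.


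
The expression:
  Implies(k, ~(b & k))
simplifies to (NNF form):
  ~b | ~k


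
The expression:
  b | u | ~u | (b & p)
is always true.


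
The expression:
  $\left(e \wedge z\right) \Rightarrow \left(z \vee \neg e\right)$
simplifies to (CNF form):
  $\text{True}$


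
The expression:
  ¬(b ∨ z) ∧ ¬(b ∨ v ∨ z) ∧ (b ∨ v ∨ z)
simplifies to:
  False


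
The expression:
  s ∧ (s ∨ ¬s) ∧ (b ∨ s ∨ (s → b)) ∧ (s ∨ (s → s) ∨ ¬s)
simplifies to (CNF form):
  s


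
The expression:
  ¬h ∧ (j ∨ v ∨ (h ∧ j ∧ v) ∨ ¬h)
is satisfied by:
  {h: False}


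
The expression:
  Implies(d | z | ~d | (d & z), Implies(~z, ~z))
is always true.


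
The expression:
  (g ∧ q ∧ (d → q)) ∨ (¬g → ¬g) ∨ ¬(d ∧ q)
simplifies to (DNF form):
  True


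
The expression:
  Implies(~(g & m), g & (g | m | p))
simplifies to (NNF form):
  g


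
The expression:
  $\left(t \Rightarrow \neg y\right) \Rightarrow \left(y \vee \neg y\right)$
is always true.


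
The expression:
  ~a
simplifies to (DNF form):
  ~a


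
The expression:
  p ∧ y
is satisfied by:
  {p: True, y: True}


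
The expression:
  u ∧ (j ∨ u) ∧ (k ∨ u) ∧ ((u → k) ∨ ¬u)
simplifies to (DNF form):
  k ∧ u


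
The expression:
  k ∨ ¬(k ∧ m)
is always true.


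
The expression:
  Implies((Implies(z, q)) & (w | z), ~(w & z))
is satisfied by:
  {w: False, q: False, z: False}
  {z: True, w: False, q: False}
  {q: True, w: False, z: False}
  {z: True, q: True, w: False}
  {w: True, z: False, q: False}
  {z: True, w: True, q: False}
  {q: True, w: True, z: False}


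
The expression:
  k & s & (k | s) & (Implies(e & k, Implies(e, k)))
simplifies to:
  k & s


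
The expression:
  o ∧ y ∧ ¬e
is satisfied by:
  {o: True, y: True, e: False}


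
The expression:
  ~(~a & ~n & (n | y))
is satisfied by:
  {n: True, a: True, y: False}
  {n: True, y: False, a: False}
  {a: True, y: False, n: False}
  {a: False, y: False, n: False}
  {n: True, a: True, y: True}
  {n: True, y: True, a: False}
  {a: True, y: True, n: False}


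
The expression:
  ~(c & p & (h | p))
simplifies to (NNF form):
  ~c | ~p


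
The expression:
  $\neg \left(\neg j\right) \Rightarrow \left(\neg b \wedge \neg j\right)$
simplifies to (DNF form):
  $\neg j$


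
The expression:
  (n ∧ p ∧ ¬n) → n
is always true.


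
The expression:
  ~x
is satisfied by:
  {x: False}


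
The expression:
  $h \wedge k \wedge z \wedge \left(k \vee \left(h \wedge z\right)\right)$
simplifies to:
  $h \wedge k \wedge z$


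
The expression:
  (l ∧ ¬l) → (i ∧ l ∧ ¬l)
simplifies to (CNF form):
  True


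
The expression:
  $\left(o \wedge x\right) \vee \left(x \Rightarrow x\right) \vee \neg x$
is always true.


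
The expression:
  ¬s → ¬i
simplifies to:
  s ∨ ¬i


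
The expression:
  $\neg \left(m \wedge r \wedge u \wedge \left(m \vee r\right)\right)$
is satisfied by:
  {u: False, m: False, r: False}
  {r: True, u: False, m: False}
  {m: True, u: False, r: False}
  {r: True, m: True, u: False}
  {u: True, r: False, m: False}
  {r: True, u: True, m: False}
  {m: True, u: True, r: False}


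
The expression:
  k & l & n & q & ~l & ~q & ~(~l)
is never true.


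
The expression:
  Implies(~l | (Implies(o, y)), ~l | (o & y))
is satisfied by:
  {o: True, l: False}
  {l: False, o: False}
  {l: True, o: True}


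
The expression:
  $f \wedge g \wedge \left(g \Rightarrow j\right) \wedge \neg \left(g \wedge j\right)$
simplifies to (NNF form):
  $\text{False}$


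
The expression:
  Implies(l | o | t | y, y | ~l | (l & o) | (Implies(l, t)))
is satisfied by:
  {y: True, o: True, t: True, l: False}
  {y: True, o: True, l: False, t: False}
  {y: True, t: True, l: False, o: False}
  {y: True, l: False, t: False, o: False}
  {o: True, t: True, l: False, y: False}
  {o: True, l: False, t: False, y: False}
  {t: True, o: False, l: False, y: False}
  {o: False, l: False, t: False, y: False}
  {o: True, y: True, l: True, t: True}
  {o: True, y: True, l: True, t: False}
  {y: True, l: True, t: True, o: False}
  {y: True, l: True, o: False, t: False}
  {t: True, l: True, o: True, y: False}
  {l: True, o: True, y: False, t: False}
  {l: True, t: True, y: False, o: False}


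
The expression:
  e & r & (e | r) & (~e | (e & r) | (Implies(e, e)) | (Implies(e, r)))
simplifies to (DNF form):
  e & r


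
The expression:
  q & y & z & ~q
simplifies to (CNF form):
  False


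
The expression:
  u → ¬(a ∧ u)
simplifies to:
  ¬a ∨ ¬u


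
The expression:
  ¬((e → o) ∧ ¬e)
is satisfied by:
  {e: True}


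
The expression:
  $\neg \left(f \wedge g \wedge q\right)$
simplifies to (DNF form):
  $\neg f \vee \neg g \vee \neg q$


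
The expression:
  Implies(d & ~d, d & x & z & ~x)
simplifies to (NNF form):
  True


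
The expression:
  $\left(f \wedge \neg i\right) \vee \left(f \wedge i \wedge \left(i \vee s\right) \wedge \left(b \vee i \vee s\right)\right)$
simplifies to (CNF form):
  $f$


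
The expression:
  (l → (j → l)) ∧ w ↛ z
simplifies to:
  w ∧ ¬z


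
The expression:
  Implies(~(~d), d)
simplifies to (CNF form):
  True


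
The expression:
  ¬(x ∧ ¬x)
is always true.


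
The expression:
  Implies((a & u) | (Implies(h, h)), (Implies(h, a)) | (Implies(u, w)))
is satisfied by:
  {a: True, w: True, h: False, u: False}
  {a: True, h: False, w: False, u: False}
  {w: True, a: False, h: False, u: False}
  {a: False, h: False, w: False, u: False}
  {u: True, a: True, w: True, h: False}
  {u: True, a: True, h: False, w: False}
  {u: True, w: True, a: False, h: False}
  {u: True, a: False, h: False, w: False}
  {a: True, h: True, w: True, u: False}
  {a: True, h: True, u: False, w: False}
  {h: True, w: True, u: False, a: False}
  {h: True, u: False, w: False, a: False}
  {a: True, h: True, u: True, w: True}
  {a: True, h: True, u: True, w: False}
  {h: True, u: True, w: True, a: False}


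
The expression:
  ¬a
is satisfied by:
  {a: False}


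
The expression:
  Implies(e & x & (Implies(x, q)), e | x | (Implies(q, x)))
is always true.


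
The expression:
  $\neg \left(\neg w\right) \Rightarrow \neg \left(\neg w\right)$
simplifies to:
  $\text{True}$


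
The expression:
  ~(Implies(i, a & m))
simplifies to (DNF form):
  (i & ~a) | (i & ~m)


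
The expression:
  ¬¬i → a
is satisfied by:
  {a: True, i: False}
  {i: False, a: False}
  {i: True, a: True}


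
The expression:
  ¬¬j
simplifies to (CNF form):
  j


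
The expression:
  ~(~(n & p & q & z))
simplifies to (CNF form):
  n & p & q & z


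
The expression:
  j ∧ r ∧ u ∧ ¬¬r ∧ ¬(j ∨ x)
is never true.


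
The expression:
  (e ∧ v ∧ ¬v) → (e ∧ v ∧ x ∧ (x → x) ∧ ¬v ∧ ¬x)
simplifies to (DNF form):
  True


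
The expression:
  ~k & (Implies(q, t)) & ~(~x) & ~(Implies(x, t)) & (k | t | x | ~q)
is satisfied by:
  {x: True, q: False, t: False, k: False}


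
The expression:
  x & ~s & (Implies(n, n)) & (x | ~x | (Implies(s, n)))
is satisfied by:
  {x: True, s: False}


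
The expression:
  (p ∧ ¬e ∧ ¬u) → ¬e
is always true.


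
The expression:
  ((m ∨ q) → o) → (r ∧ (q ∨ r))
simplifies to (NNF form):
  r ∨ (m ∧ ¬o) ∨ (q ∧ ¬o)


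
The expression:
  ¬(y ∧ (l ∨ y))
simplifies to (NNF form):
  ¬y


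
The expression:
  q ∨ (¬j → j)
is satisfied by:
  {q: True, j: True}
  {q: True, j: False}
  {j: True, q: False}


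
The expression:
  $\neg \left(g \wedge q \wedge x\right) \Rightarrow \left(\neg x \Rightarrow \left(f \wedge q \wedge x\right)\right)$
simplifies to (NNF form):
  $x$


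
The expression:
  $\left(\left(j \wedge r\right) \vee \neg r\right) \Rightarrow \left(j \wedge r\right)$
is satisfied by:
  {r: True}


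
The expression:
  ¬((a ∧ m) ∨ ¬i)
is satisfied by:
  {i: True, m: False, a: False}
  {i: True, a: True, m: False}
  {i: True, m: True, a: False}


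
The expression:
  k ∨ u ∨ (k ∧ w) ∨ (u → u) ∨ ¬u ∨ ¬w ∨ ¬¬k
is always true.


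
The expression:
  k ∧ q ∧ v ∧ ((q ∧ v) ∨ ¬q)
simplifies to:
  k ∧ q ∧ v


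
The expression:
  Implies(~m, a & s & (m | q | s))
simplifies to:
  m | (a & s)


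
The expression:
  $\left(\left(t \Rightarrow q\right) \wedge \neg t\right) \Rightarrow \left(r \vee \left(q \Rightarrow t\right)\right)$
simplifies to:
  $r \vee t \vee \neg q$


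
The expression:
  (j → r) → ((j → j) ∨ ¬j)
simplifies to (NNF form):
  True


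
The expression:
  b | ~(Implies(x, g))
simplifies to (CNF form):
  (b | x) & (b | ~g)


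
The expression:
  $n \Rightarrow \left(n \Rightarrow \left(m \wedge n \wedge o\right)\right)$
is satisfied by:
  {o: True, m: True, n: False}
  {o: True, m: False, n: False}
  {m: True, o: False, n: False}
  {o: False, m: False, n: False}
  {n: True, o: True, m: True}


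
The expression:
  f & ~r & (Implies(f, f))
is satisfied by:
  {f: True, r: False}


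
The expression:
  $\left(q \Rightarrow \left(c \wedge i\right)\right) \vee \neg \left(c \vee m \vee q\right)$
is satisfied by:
  {i: True, c: True, q: False}
  {i: True, c: False, q: False}
  {c: True, i: False, q: False}
  {i: False, c: False, q: False}
  {i: True, q: True, c: True}


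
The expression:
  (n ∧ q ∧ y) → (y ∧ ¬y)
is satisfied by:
  {y: False, n: False, q: False}
  {q: True, y: False, n: False}
  {n: True, y: False, q: False}
  {q: True, n: True, y: False}
  {y: True, q: False, n: False}
  {q: True, y: True, n: False}
  {n: True, y: True, q: False}


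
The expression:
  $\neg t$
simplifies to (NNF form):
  $\neg t$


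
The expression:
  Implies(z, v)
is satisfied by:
  {v: True, z: False}
  {z: False, v: False}
  {z: True, v: True}


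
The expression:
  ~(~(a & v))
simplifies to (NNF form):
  a & v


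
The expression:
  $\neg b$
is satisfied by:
  {b: False}


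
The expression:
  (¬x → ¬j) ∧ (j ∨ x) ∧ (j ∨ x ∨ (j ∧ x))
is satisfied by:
  {x: True}


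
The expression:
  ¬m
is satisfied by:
  {m: False}


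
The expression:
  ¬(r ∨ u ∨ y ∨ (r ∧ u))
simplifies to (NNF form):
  ¬r ∧ ¬u ∧ ¬y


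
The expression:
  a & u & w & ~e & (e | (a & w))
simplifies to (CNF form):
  a & u & w & ~e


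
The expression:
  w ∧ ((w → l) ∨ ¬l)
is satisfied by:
  {w: True}


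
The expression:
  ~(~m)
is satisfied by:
  {m: True}


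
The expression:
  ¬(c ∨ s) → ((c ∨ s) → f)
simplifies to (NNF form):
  True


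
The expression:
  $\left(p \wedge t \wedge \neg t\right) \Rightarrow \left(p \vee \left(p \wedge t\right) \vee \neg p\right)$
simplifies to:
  $\text{True}$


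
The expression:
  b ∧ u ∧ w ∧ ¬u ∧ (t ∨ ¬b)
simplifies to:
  False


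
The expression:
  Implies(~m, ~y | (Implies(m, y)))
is always true.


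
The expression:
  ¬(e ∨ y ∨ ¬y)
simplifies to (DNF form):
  False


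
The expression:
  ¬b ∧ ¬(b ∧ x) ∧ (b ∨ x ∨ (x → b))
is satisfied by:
  {b: False}


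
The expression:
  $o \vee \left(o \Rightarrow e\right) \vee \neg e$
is always true.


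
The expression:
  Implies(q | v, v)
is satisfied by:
  {v: True, q: False}
  {q: False, v: False}
  {q: True, v: True}


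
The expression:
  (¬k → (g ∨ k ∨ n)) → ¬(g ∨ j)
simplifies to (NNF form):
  ¬g ∧ (¬j ∨ ¬k) ∧ (¬j ∨ ¬n)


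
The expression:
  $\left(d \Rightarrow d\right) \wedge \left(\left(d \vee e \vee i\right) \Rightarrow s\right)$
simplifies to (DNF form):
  $s \vee \left(\neg d \wedge \neg e \wedge \neg i\right)$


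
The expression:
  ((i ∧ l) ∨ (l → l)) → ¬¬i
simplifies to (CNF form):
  i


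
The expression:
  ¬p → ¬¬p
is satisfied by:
  {p: True}


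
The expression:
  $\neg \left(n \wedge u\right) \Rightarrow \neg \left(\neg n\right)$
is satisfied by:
  {n: True}


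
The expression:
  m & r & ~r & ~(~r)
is never true.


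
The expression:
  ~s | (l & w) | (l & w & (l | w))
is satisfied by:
  {w: True, l: True, s: False}
  {w: True, l: False, s: False}
  {l: True, w: False, s: False}
  {w: False, l: False, s: False}
  {w: True, s: True, l: True}


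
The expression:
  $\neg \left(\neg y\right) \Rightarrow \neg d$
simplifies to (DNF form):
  $\neg d \vee \neg y$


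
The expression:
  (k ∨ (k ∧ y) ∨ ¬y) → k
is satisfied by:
  {y: True, k: True}
  {y: True, k: False}
  {k: True, y: False}


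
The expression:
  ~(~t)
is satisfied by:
  {t: True}


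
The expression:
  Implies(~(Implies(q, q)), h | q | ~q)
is always true.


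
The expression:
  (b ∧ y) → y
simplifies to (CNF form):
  True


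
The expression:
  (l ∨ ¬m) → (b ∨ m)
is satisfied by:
  {b: True, m: True}
  {b: True, m: False}
  {m: True, b: False}


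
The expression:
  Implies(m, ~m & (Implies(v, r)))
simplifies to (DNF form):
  ~m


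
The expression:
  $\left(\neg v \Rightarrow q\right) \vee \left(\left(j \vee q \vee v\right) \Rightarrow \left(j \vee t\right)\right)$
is always true.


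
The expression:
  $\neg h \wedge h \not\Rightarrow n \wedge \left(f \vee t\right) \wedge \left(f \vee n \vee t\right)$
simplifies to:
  $\text{False}$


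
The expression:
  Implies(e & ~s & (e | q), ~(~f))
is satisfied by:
  {s: True, f: True, e: False}
  {s: True, f: False, e: False}
  {f: True, s: False, e: False}
  {s: False, f: False, e: False}
  {s: True, e: True, f: True}
  {s: True, e: True, f: False}
  {e: True, f: True, s: False}
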